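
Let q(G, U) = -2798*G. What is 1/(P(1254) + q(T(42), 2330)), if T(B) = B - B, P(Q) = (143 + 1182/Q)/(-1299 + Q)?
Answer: -3135/10028 ≈ -0.31262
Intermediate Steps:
P(Q) = (143 + 1182/Q)/(-1299 + Q)
T(B) = 0
1/(P(1254) + q(T(42), 2330)) = 1/((1182 + 143*1254)/(1254*(-1299 + 1254)) - 2798*0) = 1/((1/1254)*(1182 + 179322)/(-45) + 0) = 1/((1/1254)*(-1/45)*180504 + 0) = 1/(-10028/3135 + 0) = 1/(-10028/3135) = -3135/10028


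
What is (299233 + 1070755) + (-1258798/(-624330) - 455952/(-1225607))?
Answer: 8883844528324007/6484603545 ≈ 1.3700e+6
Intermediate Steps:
(299233 + 1070755) + (-1258798/(-624330) - 455952/(-1225607)) = 1369988 + (-1258798*(-1/624330) - 455952*(-1/1225607)) = 1369988 + (629399/312165 + 7728/20773) = 1369988 + 15486916547/6484603545 = 8883844528324007/6484603545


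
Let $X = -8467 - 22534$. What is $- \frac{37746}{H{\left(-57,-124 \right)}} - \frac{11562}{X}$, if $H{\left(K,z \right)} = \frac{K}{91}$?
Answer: $\frac{35495186640}{589019} \approx 60262.0$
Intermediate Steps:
$X = -31001$ ($X = -8467 - 22534 = -31001$)
$H{\left(K,z \right)} = \frac{K}{91}$ ($H{\left(K,z \right)} = K \frac{1}{91} = \frac{K}{91}$)
$- \frac{37746}{H{\left(-57,-124 \right)}} - \frac{11562}{X} = - \frac{37746}{\frac{1}{91} \left(-57\right)} - \frac{11562}{-31001} = - \frac{37746}{- \frac{57}{91}} - - \frac{11562}{31001} = \left(-37746\right) \left(- \frac{91}{57}\right) + \frac{11562}{31001} = \frac{1144962}{19} + \frac{11562}{31001} = \frac{35495186640}{589019}$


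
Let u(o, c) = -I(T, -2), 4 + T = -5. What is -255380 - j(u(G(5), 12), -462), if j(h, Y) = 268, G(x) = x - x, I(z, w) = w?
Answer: -255648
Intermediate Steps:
T = -9 (T = -4 - 5 = -9)
G(x) = 0
u(o, c) = 2 (u(o, c) = -1*(-2) = 2)
-255380 - j(u(G(5), 12), -462) = -255380 - 1*268 = -255380 - 268 = -255648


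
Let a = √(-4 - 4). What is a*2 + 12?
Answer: 12 + 4*I*√2 ≈ 12.0 + 5.6569*I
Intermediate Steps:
a = 2*I*√2 (a = √(-8) = 2*I*√2 ≈ 2.8284*I)
a*2 + 12 = (2*I*√2)*2 + 12 = 4*I*√2 + 12 = 12 + 4*I*√2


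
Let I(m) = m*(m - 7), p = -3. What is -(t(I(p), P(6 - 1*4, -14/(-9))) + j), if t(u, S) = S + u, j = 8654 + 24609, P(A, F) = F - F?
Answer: -33293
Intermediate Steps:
P(A, F) = 0
I(m) = m*(-7 + m)
j = 33263
-(t(I(p), P(6 - 1*4, -14/(-9))) + j) = -((0 - 3*(-7 - 3)) + 33263) = -((0 - 3*(-10)) + 33263) = -((0 + 30) + 33263) = -(30 + 33263) = -1*33293 = -33293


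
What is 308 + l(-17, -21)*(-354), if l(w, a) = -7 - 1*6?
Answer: 4910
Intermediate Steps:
l(w, a) = -13 (l(w, a) = -7 - 6 = -13)
308 + l(-17, -21)*(-354) = 308 - 13*(-354) = 308 + 4602 = 4910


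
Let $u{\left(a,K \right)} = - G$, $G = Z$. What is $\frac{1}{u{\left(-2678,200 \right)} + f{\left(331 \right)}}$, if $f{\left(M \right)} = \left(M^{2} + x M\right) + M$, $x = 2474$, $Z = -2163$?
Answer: $\frac{1}{930949} \approx 1.0742 \cdot 10^{-6}$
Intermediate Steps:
$G = -2163$
$f{\left(M \right)} = M^{2} + 2475 M$ ($f{\left(M \right)} = \left(M^{2} + 2474 M\right) + M = M^{2} + 2475 M$)
$u{\left(a,K \right)} = 2163$ ($u{\left(a,K \right)} = \left(-1\right) \left(-2163\right) = 2163$)
$\frac{1}{u{\left(-2678,200 \right)} + f{\left(331 \right)}} = \frac{1}{2163 + 331 \left(2475 + 331\right)} = \frac{1}{2163 + 331 \cdot 2806} = \frac{1}{2163 + 928786} = \frac{1}{930949}$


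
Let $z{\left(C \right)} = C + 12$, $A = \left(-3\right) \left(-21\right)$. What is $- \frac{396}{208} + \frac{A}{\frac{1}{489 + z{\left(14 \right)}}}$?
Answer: $\frac{1687041}{52} \approx 32443.0$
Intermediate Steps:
$A = 63$
$z{\left(C \right)} = 12 + C$
$- \frac{396}{208} + \frac{A}{\frac{1}{489 + z{\left(14 \right)}}} = - \frac{396}{208} + \frac{63}{\frac{1}{489 + \left(12 + 14\right)}} = \left(-396\right) \frac{1}{208} + \frac{63}{\frac{1}{489 + 26}} = - \frac{99}{52} + \frac{63}{\frac{1}{515}} = - \frac{99}{52} + 63 \frac{1}{\frac{1}{515}} = - \frac{99}{52} + 63 \cdot 515 = - \frac{99}{52} + 32445 = \frac{1687041}{52}$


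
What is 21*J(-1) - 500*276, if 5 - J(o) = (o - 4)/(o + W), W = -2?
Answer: -137930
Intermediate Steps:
J(o) = 5 - (-4 + o)/(-2 + o) (J(o) = 5 - (o - 4)/(o - 2) = 5 - (-4 + o)/(-2 + o))
21*J(-1) - 500*276 = 21*(2*(-3 + 2*(-1))/(-2 - 1)) - 500*276 = 21*(2*(-3 - 2)/(-3)) - 138000 = 21*(2*(-⅓)*(-5)) - 138000 = 21*(10/3) - 138000 = 70 - 138000 = -137930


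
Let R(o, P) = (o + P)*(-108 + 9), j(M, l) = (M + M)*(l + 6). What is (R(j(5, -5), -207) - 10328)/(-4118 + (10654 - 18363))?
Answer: -9175/11827 ≈ -0.77577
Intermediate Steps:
j(M, l) = 2*M*(6 + l) (j(M, l) = (2*M)*(6 + l) = 2*M*(6 + l))
R(o, P) = -99*P - 99*o (R(o, P) = (P + o)*(-99) = -99*P - 99*o)
(R(j(5, -5), -207) - 10328)/(-4118 + (10654 - 18363)) = ((-99*(-207) - 198*5*(6 - 5)) - 10328)/(-4118 + (10654 - 18363)) = ((20493 - 198*5) - 10328)/(-4118 - 7709) = ((20493 - 99*10) - 10328)/(-11827) = ((20493 - 990) - 10328)*(-1/11827) = (19503 - 10328)*(-1/11827) = 9175*(-1/11827) = -9175/11827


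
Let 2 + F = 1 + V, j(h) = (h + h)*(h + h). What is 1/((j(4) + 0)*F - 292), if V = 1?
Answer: -1/292 ≈ -0.0034247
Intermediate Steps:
j(h) = 4*h**2 (j(h) = (2*h)*(2*h) = 4*h**2)
F = 0 (F = -2 + (1 + 1) = -2 + 2 = 0)
1/((j(4) + 0)*F - 292) = 1/((4*4**2 + 0)*0 - 292) = 1/((4*16 + 0)*0 - 292) = 1/((64 + 0)*0 - 292) = 1/(64*0 - 292) = 1/(0 - 292) = 1/(-292) = -1/292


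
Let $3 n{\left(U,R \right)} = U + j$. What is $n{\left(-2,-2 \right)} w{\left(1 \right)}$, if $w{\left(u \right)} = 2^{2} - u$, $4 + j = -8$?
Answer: $-14$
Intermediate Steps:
$j = -12$ ($j = -4 - 8 = -12$)
$n{\left(U,R \right)} = -4 + \frac{U}{3}$ ($n{\left(U,R \right)} = \frac{U - 12}{3} = \frac{-12 + U}{3} = -4 + \frac{U}{3}$)
$w{\left(u \right)} = 4 - u$
$n{\left(-2,-2 \right)} w{\left(1 \right)} = \left(-4 + \frac{1}{3} \left(-2\right)\right) \left(4 - 1\right) = \left(-4 - \frac{2}{3}\right) \left(4 - 1\right) = \left(- \frac{14}{3}\right) 3 = -14$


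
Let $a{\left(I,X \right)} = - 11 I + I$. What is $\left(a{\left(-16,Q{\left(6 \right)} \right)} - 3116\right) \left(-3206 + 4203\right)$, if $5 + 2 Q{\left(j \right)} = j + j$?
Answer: $-2947132$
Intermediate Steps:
$Q{\left(j \right)} = - \frac{5}{2} + j$ ($Q{\left(j \right)} = - \frac{5}{2} + \frac{j + j}{2} = - \frac{5}{2} + \frac{2 j}{2} = - \frac{5}{2} + j$)
$a{\left(I,X \right)} = - 10 I$
$\left(a{\left(-16,Q{\left(6 \right)} \right)} - 3116\right) \left(-3206 + 4203\right) = \left(\left(-10\right) \left(-16\right) - 3116\right) \left(-3206 + 4203\right) = \left(160 - 3116\right) 997 = \left(-2956\right) 997 = -2947132$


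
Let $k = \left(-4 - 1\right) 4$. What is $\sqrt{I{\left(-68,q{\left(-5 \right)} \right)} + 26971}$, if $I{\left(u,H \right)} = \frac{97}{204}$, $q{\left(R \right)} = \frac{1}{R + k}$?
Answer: $\frac{\sqrt{280611231}}{102} \approx 164.23$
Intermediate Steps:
$k = -20$ ($k = \left(-5\right) 4 = -20$)
$q{\left(R \right)} = \frac{1}{-20 + R}$ ($q{\left(R \right)} = \frac{1}{R - 20} = \frac{1}{-20 + R}$)
$I{\left(u,H \right)} = \frac{97}{204}$ ($I{\left(u,H \right)} = 97 \cdot \frac{1}{204} = \frac{97}{204}$)
$\sqrt{I{\left(-68,q{\left(-5 \right)} \right)} + 26971} = \sqrt{\frac{97}{204} + 26971} = \sqrt{\frac{5502181}{204}} = \frac{\sqrt{280611231}}{102}$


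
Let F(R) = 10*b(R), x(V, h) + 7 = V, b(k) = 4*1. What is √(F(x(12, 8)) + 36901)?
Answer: √36941 ≈ 192.20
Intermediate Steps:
b(k) = 4
x(V, h) = -7 + V
F(R) = 40 (F(R) = 10*4 = 40)
√(F(x(12, 8)) + 36901) = √(40 + 36901) = √36941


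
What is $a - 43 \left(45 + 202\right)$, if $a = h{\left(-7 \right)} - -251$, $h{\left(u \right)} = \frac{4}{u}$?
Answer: $- \frac{72594}{7} \approx -10371.0$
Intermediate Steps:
$a = \frac{1753}{7}$ ($a = \frac{4}{-7} - -251 = 4 \left(- \frac{1}{7}\right) + 251 = - \frac{4}{7} + 251 = \frac{1753}{7} \approx 250.43$)
$a - 43 \left(45 + 202\right) = \frac{1753}{7} - 43 \left(45 + 202\right) = \frac{1753}{7} - 10621 = - \frac{72594}{7}$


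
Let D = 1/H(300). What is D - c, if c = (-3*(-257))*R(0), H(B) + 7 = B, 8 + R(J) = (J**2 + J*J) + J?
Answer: 1807225/293 ≈ 6168.0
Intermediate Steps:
R(J) = -8 + J + 2*J**2 (R(J) = -8 + ((J**2 + J*J) + J) = -8 + ((J**2 + J**2) + J) = -8 + (2*J**2 + J) = -8 + (J + 2*J**2) = -8 + J + 2*J**2)
H(B) = -7 + B
D = 1/293 (D = 1/(-7 + 300) = 1/293 ≈ 0.0034130)
c = -6168 (c = (-3*(-257))*(-8 + 0 + 2*0**2) = 771*(-8 + 0 + 2*0) = 771*(-8 + 0 + 0) = 771*(-8) = -6168)
D - c = 1/293 - 1*(-6168) = 1/293 + 6168 = 1807225/293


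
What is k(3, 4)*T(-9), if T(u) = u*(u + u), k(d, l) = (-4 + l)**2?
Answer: 0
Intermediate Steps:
T(u) = 2*u**2 (T(u) = u*(2*u) = 2*u**2)
k(3, 4)*T(-9) = (-4 + 4)**2*(2*(-9)**2) = 0**2*(2*81) = 0*162 = 0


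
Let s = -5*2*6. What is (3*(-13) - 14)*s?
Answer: 3180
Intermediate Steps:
s = -60 (s = -10*6 = -60)
(3*(-13) - 14)*s = (3*(-13) - 14)*(-60) = (-39 - 14)*(-60) = -53*(-60) = 3180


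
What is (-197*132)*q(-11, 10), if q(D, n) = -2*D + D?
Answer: -286044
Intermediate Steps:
q(D, n) = -D
(-197*132)*q(-11, 10) = (-197*132)*(-1*(-11)) = -26004*11 = -286044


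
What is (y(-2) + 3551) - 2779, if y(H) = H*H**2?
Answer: 764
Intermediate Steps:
y(H) = H**3
(y(-2) + 3551) - 2779 = ((-2)**3 + 3551) - 2779 = (-8 + 3551) - 2779 = 3543 - 2779 = 764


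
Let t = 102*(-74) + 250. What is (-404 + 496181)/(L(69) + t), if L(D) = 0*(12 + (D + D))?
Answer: -495777/7298 ≈ -67.933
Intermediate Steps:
t = -7298 (t = -7548 + 250 = -7298)
L(D) = 0 (L(D) = 0*(12 + 2*D) = 0)
(-404 + 496181)/(L(69) + t) = (-404 + 496181)/(0 - 7298) = 495777/(-7298) = 495777*(-1/7298) = -495777/7298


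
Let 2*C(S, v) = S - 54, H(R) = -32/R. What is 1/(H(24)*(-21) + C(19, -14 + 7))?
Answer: 2/21 ≈ 0.095238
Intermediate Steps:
C(S, v) = -27 + S/2 (C(S, v) = (S - 54)/2 = (-54 + S)/2 = -27 + S/2)
1/(H(24)*(-21) + C(19, -14 + 7)) = 1/(-32/24*(-21) + (-27 + (½)*19)) = 1/(-32*1/24*(-21) + (-27 + 19/2)) = 1/(-4/3*(-21) - 35/2) = 1/(28 - 35/2) = 1/(21/2) = 2/21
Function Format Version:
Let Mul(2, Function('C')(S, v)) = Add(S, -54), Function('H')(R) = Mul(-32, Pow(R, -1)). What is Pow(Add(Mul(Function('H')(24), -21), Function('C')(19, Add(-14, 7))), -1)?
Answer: Rational(2, 21) ≈ 0.095238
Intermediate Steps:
Function('C')(S, v) = Add(-27, Mul(Rational(1, 2), S)) (Function('C')(S, v) = Mul(Rational(1, 2), Add(S, -54)) = Mul(Rational(1, 2), Add(-54, S)) = Add(-27, Mul(Rational(1, 2), S)))
Pow(Add(Mul(Function('H')(24), -21), Function('C')(19, Add(-14, 7))), -1) = Pow(Add(Mul(Mul(-32, Pow(24, -1)), -21), Add(-27, Mul(Rational(1, 2), 19))), -1) = Pow(Add(Mul(Mul(-32, Rational(1, 24)), -21), Add(-27, Rational(19, 2))), -1) = Pow(Add(Mul(Rational(-4, 3), -21), Rational(-35, 2)), -1) = Pow(Add(28, Rational(-35, 2)), -1) = Pow(Rational(21, 2), -1) = Rational(2, 21)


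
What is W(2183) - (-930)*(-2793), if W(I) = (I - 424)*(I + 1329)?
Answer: 3580118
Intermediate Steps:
W(I) = (-424 + I)*(1329 + I)
W(2183) - (-930)*(-2793) = (-563496 + 2183**2 + 905*2183) - (-930)*(-2793) = (-563496 + 4765489 + 1975615) - 1*2597490 = 6177608 - 2597490 = 3580118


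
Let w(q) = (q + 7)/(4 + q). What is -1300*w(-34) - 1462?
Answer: -2632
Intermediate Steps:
w(q) = (7 + q)/(4 + q)
-1300*w(-34) - 1462 = -1300*(7 - 34)/(4 - 34) - 1462 = -1300*(-27)/(-30) - 1462 = -(-130)*(-27)/3 - 1462 = -1300*9/10 - 1462 = -1170 - 1462 = -2632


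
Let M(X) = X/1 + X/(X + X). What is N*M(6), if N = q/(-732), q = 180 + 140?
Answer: -520/183 ≈ -2.8415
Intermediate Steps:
M(X) = ½ + X (M(X) = X*1 + X/((2*X)) = X + X*(1/(2*X)) = X + ½ = ½ + X)
q = 320
N = -80/183 (N = 320/(-732) = 320*(-1/732) = -80/183 ≈ -0.43716)
N*M(6) = -80*(½ + 6)/183 = -80/183*13/2 = -520/183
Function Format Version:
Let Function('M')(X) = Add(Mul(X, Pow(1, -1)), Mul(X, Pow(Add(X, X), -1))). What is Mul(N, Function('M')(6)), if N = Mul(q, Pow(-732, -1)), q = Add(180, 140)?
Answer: Rational(-520, 183) ≈ -2.8415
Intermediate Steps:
Function('M')(X) = Add(Rational(1, 2), X) (Function('M')(X) = Add(Mul(X, 1), Mul(X, Pow(Mul(2, X), -1))) = Add(X, Mul(X, Mul(Rational(1, 2), Pow(X, -1)))) = Add(X, Rational(1, 2)) = Add(Rational(1, 2), X))
q = 320
N = Rational(-80, 183) (N = Mul(320, Pow(-732, -1)) = Mul(320, Rational(-1, 732)) = Rational(-80, 183) ≈ -0.43716)
Mul(N, Function('M')(6)) = Mul(Rational(-80, 183), Add(Rational(1, 2), 6)) = Mul(Rational(-80, 183), Rational(13, 2)) = Rational(-520, 183)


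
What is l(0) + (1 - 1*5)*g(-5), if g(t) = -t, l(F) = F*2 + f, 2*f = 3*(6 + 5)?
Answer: -7/2 ≈ -3.5000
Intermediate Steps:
f = 33/2 (f = (3*(6 + 5))/2 = (3*11)/2 = (1/2)*33 = 33/2 ≈ 16.500)
l(F) = 33/2 + 2*F (l(F) = F*2 + 33/2 = 2*F + 33/2 = 33/2 + 2*F)
l(0) + (1 - 1*5)*g(-5) = (33/2 + 2*0) + (1 - 1*5)*(-1*(-5)) = (33/2 + 0) + (1 - 5)*5 = 33/2 - 4*5 = 33/2 - 20 = -7/2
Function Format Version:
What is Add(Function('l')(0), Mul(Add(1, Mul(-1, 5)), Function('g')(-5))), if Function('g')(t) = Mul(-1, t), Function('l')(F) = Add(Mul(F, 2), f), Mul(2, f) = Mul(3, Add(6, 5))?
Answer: Rational(-7, 2) ≈ -3.5000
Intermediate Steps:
f = Rational(33, 2) (f = Mul(Rational(1, 2), Mul(3, Add(6, 5))) = Mul(Rational(1, 2), Mul(3, 11)) = Mul(Rational(1, 2), 33) = Rational(33, 2) ≈ 16.500)
Function('l')(F) = Add(Rational(33, 2), Mul(2, F)) (Function('l')(F) = Add(Mul(F, 2), Rational(33, 2)) = Add(Mul(2, F), Rational(33, 2)) = Add(Rational(33, 2), Mul(2, F)))
Add(Function('l')(0), Mul(Add(1, Mul(-1, 5)), Function('g')(-5))) = Add(Add(Rational(33, 2), Mul(2, 0)), Mul(Add(1, Mul(-1, 5)), Mul(-1, -5))) = Add(Add(Rational(33, 2), 0), Mul(Add(1, -5), 5)) = Add(Rational(33, 2), Mul(-4, 5)) = Add(Rational(33, 2), -20) = Rational(-7, 2)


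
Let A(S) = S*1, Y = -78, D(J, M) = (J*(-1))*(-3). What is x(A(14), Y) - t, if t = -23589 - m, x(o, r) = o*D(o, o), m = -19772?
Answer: 4405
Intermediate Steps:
D(J, M) = 3*J (D(J, M) = -J*(-3) = 3*J)
A(S) = S
x(o, r) = 3*o**2 (x(o, r) = o*(3*o) = 3*o**2)
t = -3817 (t = -23589 - 1*(-19772) = -23589 + 19772 = -3817)
x(A(14), Y) - t = 3*14**2 - 1*(-3817) = 3*196 + 3817 = 588 + 3817 = 4405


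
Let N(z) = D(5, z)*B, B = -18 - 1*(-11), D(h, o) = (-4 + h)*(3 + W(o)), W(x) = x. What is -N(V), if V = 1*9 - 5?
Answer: 49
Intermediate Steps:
D(h, o) = (-4 + h)*(3 + o)
B = -7 (B = -18 + 11 = -7)
V = 4 (V = 9 - 5 = 4)
N(z) = -21 - 7*z (N(z) = (-12 - 4*z + 3*5 + 5*z)*(-7) = (-12 - 4*z + 15 + 5*z)*(-7) = (3 + z)*(-7) = -21 - 7*z)
-N(V) = -(-21 - 7*4) = -(-21 - 28) = -1*(-49) = 49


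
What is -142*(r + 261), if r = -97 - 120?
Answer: -6248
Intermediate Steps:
r = -217
-142*(r + 261) = -142*(-217 + 261) = -142*44 = -6248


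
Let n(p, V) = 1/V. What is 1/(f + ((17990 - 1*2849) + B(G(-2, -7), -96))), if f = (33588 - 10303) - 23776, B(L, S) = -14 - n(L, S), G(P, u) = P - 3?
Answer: 96/1405057 ≈ 6.8325e-5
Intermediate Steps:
G(P, u) = -3 + P
B(L, S) = -14 - 1/S
f = -491 (f = 23285 - 23776 = -491)
1/(f + ((17990 - 1*2849) + B(G(-2, -7), -96))) = 1/(-491 + ((17990 - 1*2849) + (-14 - 1/(-96)))) = 1/(-491 + ((17990 - 2849) + (-14 - 1*(-1/96)))) = 1/(-491 + (15141 + (-14 + 1/96))) = 1/(-491 + (15141 - 1343/96)) = 1/(-491 + 1452193/96) = 1/(1405057/96) = 96/1405057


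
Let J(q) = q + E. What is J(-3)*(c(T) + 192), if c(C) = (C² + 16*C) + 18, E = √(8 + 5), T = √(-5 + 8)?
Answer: -(3 - √13)*(213 + 16*√3) ≈ 145.76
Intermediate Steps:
T = √3 ≈ 1.7320
E = √13 ≈ 3.6056
J(q) = q + √13
c(C) = 18 + C² + 16*C
J(-3)*(c(T) + 192) = (-3 + √13)*((18 + (√3)² + 16*√3) + 192) = (-3 + √13)*((18 + 3 + 16*√3) + 192) = (-3 + √13)*((21 + 16*√3) + 192) = (-3 + √13)*(213 + 16*√3)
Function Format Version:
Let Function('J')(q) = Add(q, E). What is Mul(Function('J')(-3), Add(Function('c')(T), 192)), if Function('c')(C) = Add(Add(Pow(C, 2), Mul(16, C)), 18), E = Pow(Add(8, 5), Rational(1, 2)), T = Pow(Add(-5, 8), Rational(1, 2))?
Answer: Mul(-1, Add(3, Mul(-1, Pow(13, Rational(1, 2)))), Add(213, Mul(16, Pow(3, Rational(1, 2))))) ≈ 145.76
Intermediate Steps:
T = Pow(3, Rational(1, 2)) ≈ 1.7320
E = Pow(13, Rational(1, 2)) ≈ 3.6056
Function('J')(q) = Add(q, Pow(13, Rational(1, 2)))
Function('c')(C) = Add(18, Pow(C, 2), Mul(16, C))
Mul(Function('J')(-3), Add(Function('c')(T), 192)) = Mul(Add(-3, Pow(13, Rational(1, 2))), Add(Add(18, Pow(Pow(3, Rational(1, 2)), 2), Mul(16, Pow(3, Rational(1, 2)))), 192)) = Mul(Add(-3, Pow(13, Rational(1, 2))), Add(Add(18, 3, Mul(16, Pow(3, Rational(1, 2)))), 192)) = Mul(Add(-3, Pow(13, Rational(1, 2))), Add(Add(21, Mul(16, Pow(3, Rational(1, 2)))), 192)) = Mul(Add(-3, Pow(13, Rational(1, 2))), Add(213, Mul(16, Pow(3, Rational(1, 2)))))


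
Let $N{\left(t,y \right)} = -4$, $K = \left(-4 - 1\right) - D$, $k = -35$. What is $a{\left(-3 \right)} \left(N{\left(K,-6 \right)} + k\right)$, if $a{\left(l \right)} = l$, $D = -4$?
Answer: $117$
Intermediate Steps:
$K = -1$ ($K = \left(-4 - 1\right) - -4 = -5 + 4 = -1$)
$a{\left(-3 \right)} \left(N{\left(K,-6 \right)} + k\right) = - 3 \left(-4 - 35\right) = \left(-3\right) \left(-39\right) = 117$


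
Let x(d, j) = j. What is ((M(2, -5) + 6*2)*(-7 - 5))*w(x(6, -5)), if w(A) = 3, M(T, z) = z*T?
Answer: -72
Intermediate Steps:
M(T, z) = T*z
((M(2, -5) + 6*2)*(-7 - 5))*w(x(6, -5)) = ((2*(-5) + 6*2)*(-7 - 5))*3 = ((-10 + 12)*(-12))*3 = (2*(-12))*3 = -24*3 = -72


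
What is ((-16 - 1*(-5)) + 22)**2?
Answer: 121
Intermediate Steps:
((-16 - 1*(-5)) + 22)**2 = ((-16 + 5) + 22)**2 = (-11 + 22)**2 = 11**2 = 121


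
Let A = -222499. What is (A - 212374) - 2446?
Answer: -437319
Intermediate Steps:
(A - 212374) - 2446 = (-222499 - 212374) - 2446 = -434873 - 2446 = -437319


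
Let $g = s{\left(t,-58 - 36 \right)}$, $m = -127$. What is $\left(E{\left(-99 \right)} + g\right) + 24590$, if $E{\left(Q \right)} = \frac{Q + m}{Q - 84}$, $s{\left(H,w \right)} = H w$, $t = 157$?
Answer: $\frac{1799482}{183} \approx 9833.2$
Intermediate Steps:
$g = -14758$ ($g = 157 \left(-58 - 36\right) = 157 \left(-94\right) = -14758$)
$E{\left(Q \right)} = \frac{-127 + Q}{-84 + Q}$ ($E{\left(Q \right)} = \frac{Q - 127}{Q - 84} = \frac{-127 + Q}{-84 + Q}$)
$\left(E{\left(-99 \right)} + g\right) + 24590 = \left(\frac{-127 - 99}{-84 - 99} - 14758\right) + 24590 = \left(\frac{1}{-183} \left(-226\right) - 14758\right) + 24590 = \left(\left(- \frac{1}{183}\right) \left(-226\right) - 14758\right) + 24590 = \left(\frac{226}{183} - 14758\right) + 24590 = - \frac{2700488}{183} + 24590 = \frac{1799482}{183}$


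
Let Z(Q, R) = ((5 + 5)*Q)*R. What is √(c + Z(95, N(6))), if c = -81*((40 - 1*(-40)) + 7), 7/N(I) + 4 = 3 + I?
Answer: I*√5717 ≈ 75.611*I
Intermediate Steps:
N(I) = 7/(-1 + I) (N(I) = 7/(-4 + (3 + I)) = 7/(-1 + I))
Z(Q, R) = 10*Q*R (Z(Q, R) = (10*Q)*R = 10*Q*R)
c = -7047 (c = -81*((40 + 40) + 7) = -81*(80 + 7) = -81*87 = -7047)
√(c + Z(95, N(6))) = √(-7047 + 10*95*(7/(-1 + 6))) = √(-7047 + 10*95*(7/5)) = √(-7047 + 1330) = √(-5717) = I*√5717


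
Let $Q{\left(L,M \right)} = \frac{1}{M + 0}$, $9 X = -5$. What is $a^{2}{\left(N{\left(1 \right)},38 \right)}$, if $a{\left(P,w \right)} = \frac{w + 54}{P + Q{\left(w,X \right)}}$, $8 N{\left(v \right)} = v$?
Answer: $\frac{13542400}{4489} \approx 3016.8$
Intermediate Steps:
$X = - \frac{5}{9}$ ($X = \frac{1}{9} \left(-5\right) = - \frac{5}{9} \approx -0.55556$)
$Q{\left(L,M \right)} = \frac{1}{M}$
$N{\left(v \right)} = \frac{v}{8}$
$a{\left(P,w \right)} = \frac{54 + w}{- \frac{9}{5} + P}$ ($a{\left(P,w \right)} = \frac{w + 54}{P + \frac{1}{- \frac{5}{9}}} = \frac{54 + w}{P - \frac{9}{5}} = \frac{54 + w}{- \frac{9}{5} + P}$)
$a^{2}{\left(N{\left(1 \right)},38 \right)} = \left(\frac{5 \left(54 + 38\right)}{-9 + 5 \cdot \frac{1}{8} \cdot 1}\right)^{2} = \left(5 \frac{1}{-9 + 5 \cdot \frac{1}{8}} \cdot 92\right)^{2} = \left(5 \frac{1}{-9 + \frac{5}{8}} \cdot 92\right)^{2} = \left(5 \frac{1}{- \frac{67}{8}} \cdot 92\right)^{2} = \left(5 \left(- \frac{8}{67}\right) 92\right)^{2} = \left(- \frac{3680}{67}\right)^{2} = \frac{13542400}{4489}$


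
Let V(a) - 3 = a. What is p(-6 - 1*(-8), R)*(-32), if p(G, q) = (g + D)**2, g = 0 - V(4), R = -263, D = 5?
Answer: -128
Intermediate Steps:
V(a) = 3 + a
g = -7 (g = 0 - (3 + 4) = 0 - 1*7 = 0 - 7 = -7)
p(G, q) = 4 (p(G, q) = (-7 + 5)**2 = (-2)**2 = 4)
p(-6 - 1*(-8), R)*(-32) = 4*(-32) = -128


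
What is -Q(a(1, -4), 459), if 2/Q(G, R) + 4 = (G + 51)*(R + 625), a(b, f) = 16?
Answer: -1/36312 ≈ -2.7539e-5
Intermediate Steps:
Q(G, R) = 2/(-4 + (51 + G)*(625 + R)) (Q(G, R) = 2/(-4 + (G + 51)*(R + 625)) = 2/(-4 + (51 + G)*(625 + R)))
-Q(a(1, -4), 459) = -2/(31871 + 51*459 + 625*16 + 16*459) = -2/(31871 + 23409 + 10000 + 7344) = -2/72624 = -1*1/36312 = -1/36312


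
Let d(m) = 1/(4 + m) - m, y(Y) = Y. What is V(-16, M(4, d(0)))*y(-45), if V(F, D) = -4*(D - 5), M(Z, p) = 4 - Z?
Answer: -900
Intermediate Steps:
V(F, D) = 20 - 4*D (V(F, D) = -4*(-5 + D) = 20 - 4*D)
V(-16, M(4, d(0)))*y(-45) = (20 - 4*(4 - 1*4))*(-45) = (20 - 4*(4 - 4))*(-45) = (20 - 4*0)*(-45) = (20 + 0)*(-45) = 20*(-45) = -900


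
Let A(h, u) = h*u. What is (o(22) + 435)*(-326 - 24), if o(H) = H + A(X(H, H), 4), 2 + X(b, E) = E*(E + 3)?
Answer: -927150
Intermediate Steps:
X(b, E) = -2 + E*(3 + E) (X(b, E) = -2 + E*(E + 3) = -2 + E*(3 + E))
o(H) = -8 + 4*H**2 + 13*H (o(H) = H + (-2 + H**2 + 3*H)*4 = H + (-8 + 4*H**2 + 12*H) = -8 + 4*H**2 + 13*H)
(o(22) + 435)*(-326 - 24) = ((-8 + 4*22**2 + 13*22) + 435)*(-326 - 24) = ((-8 + 4*484 + 286) + 435)*(-350) = ((-8 + 1936 + 286) + 435)*(-350) = (2214 + 435)*(-350) = 2649*(-350) = -927150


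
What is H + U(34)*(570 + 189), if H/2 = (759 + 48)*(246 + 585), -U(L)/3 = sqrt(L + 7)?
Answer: 1341234 - 2277*sqrt(41) ≈ 1.3267e+6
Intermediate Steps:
U(L) = -3*sqrt(7 + L) (U(L) = -3*sqrt(L + 7) = -3*sqrt(7 + L))
H = 1341234 (H = 2*((759 + 48)*(246 + 585)) = 2*(807*831) = 2*670617 = 1341234)
H + U(34)*(570 + 189) = 1341234 + (-3*sqrt(7 + 34))*(570 + 189) = 1341234 - 3*sqrt(41)*759 = 1341234 - 2277*sqrt(41)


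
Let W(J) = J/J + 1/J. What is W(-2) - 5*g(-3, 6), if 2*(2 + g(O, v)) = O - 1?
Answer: 41/2 ≈ 20.500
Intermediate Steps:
g(O, v) = -5/2 + O/2 (g(O, v) = -2 + (O - 1)/2 = -2 + (-1 + O)/2 = -2 + (-½ + O/2) = -5/2 + O/2)
W(J) = 1 + 1/J
W(-2) - 5*g(-3, 6) = (1 - 2)/(-2) - 5*(-5/2 + (½)*(-3)) = -½*(-1) - 5*(-5/2 - 3/2) = ½ - 5*(-4) = ½ + 20 = 41/2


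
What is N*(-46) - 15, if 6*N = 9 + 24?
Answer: -268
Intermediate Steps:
N = 11/2 (N = (9 + 24)/6 = (1/6)*33 = 11/2 ≈ 5.5000)
N*(-46) - 15 = (11/2)*(-46) - 15 = -253 - 15 = -268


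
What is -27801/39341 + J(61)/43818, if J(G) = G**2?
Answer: -1071796357/1723843938 ≈ -0.62175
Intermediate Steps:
-27801/39341 + J(61)/43818 = -27801/39341 + 61**2/43818 = -27801*1/39341 + 3721*(1/43818) = -27801/39341 + 3721/43818 = -1071796357/1723843938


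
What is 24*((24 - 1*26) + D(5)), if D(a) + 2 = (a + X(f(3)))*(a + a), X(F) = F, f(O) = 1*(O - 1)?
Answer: 1584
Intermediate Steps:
f(O) = -1 + O (f(O) = 1*(-1 + O) = -1 + O)
D(a) = -2 + 2*a*(2 + a) (D(a) = -2 + (a + (-1 + 3))*(a + a) = -2 + (a + 2)*(2*a) = -2 + (2 + a)*(2*a) = -2 + 2*a*(2 + a))
24*((24 - 1*26) + D(5)) = 24*((24 - 1*26) + (-2 + 2*5**2 + 4*5)) = 24*((24 - 26) + (-2 + 2*25 + 20)) = 24*(-2 + (-2 + 50 + 20)) = 24*(-2 + 68) = 24*66 = 1584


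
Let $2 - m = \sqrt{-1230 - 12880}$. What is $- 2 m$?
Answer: $-4 + 2 i \sqrt{14110} \approx -4.0 + 237.57 i$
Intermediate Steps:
$m = 2 - i \sqrt{14110}$ ($m = 2 - \sqrt{-1230 - 12880} = 2 - \sqrt{-14110} = 2 - i \sqrt{14110} \approx 2.0 - 118.79 i$)
$- 2 m = - 2 \left(2 - i \sqrt{14110}\right) = -4 + 2 i \sqrt{14110}$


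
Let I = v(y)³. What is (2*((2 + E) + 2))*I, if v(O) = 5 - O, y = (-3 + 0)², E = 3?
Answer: -896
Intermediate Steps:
y = 9 (y = (-3)² = 9)
I = -64 (I = (5 - 1*9)³ = (5 - 9)³ = (-4)³ = -64)
(2*((2 + E) + 2))*I = (2*((2 + 3) + 2))*(-64) = (2*(5 + 2))*(-64) = (2*7)*(-64) = 14*(-64) = -896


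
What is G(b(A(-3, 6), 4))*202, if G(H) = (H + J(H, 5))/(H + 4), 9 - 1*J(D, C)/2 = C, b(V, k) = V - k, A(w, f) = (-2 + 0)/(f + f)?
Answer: -4646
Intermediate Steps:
A(w, f) = -1/f (A(w, f) = -2*1/(2*f) = -1/f)
J(D, C) = 18 - 2*C
G(H) = (8 + H)/(4 + H) (G(H) = (H + (18 - 2*5))/(H + 4) = (H + (18 - 10))/(4 + H) = (H + 8)/(4 + H) = (8 + H)/(4 + H))
G(b(A(-3, 6), 4))*202 = ((8 + (-1/6 - 1*4))/(4 + (-1/6 - 1*4)))*202 = ((8 + (-1*⅙ - 4))/(4 + (-1*⅙ - 4)))*202 = ((8 + (-⅙ - 4))/(4 + (-⅙ - 4)))*202 = ((8 - 25/6)/(4 - 25/6))*202 = ((23/6)/(-⅙))*202 = -6*23/6*202 = -23*202 = -4646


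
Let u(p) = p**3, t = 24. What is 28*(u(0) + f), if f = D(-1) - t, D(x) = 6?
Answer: -504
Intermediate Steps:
f = -18 (f = 6 - 1*24 = 6 - 24 = -18)
28*(u(0) + f) = 28*(0**3 - 18) = 28*(0 - 18) = 28*(-18) = -504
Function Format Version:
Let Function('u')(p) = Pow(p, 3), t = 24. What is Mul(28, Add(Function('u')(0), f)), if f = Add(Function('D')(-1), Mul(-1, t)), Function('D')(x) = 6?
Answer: -504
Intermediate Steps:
f = -18 (f = Add(6, Mul(-1, 24)) = Add(6, -24) = -18)
Mul(28, Add(Function('u')(0), f)) = Mul(28, Add(Pow(0, 3), -18)) = Mul(28, Add(0, -18)) = Mul(28, -18) = -504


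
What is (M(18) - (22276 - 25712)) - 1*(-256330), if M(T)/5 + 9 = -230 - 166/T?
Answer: 2326724/9 ≈ 2.5853e+5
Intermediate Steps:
M(T) = -1195 - 830/T (M(T) = -45 + 5*(-230 - 166/T) = -45 + (-1150 - 830/T) = -1195 - 830/T)
(M(18) - (22276 - 25712)) - 1*(-256330) = ((-1195 - 830/18) - (22276 - 25712)) - 1*(-256330) = ((-1195 - 830*1/18) - 1*(-3436)) + 256330 = ((-1195 - 415/9) + 3436) + 256330 = (-11170/9 + 3436) + 256330 = 19754/9 + 256330 = 2326724/9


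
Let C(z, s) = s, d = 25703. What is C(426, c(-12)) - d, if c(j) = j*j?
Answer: -25559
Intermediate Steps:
c(j) = j**2
C(426, c(-12)) - d = (-12)**2 - 1*25703 = 144 - 25703 = -25559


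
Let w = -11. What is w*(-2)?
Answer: 22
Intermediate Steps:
w*(-2) = -11*(-2) = 22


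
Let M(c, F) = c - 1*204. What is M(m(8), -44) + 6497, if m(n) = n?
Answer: 6301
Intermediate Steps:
M(c, F) = -204 + c (M(c, F) = c - 204 = -204 + c)
M(m(8), -44) + 6497 = (-204 + 8) + 6497 = -196 + 6497 = 6301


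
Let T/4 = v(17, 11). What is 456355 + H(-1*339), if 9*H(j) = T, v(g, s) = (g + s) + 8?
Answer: 456371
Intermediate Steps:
v(g, s) = 8 + g + s
T = 144 (T = 4*(8 + 17 + 11) = 4*36 = 144)
H(j) = 16 (H(j) = (⅑)*144 = 16)
456355 + H(-1*339) = 456355 + 16 = 456371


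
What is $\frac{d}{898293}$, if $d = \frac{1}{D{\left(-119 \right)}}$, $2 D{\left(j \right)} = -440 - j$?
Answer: $- \frac{2}{288352053} \approx -6.936 \cdot 10^{-9}$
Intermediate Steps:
$D{\left(j \right)} = -220 - \frac{j}{2}$ ($D{\left(j \right)} = \frac{-440 - j}{2} = -220 - \frac{j}{2}$)
$d = - \frac{2}{321}$ ($d = \frac{1}{-220 - - \frac{119}{2}} = \frac{1}{-220 + \frac{119}{2}} = \frac{1}{- \frac{321}{2}} = - \frac{2}{321} \approx -0.0062305$)
$\frac{d}{898293} = - \frac{2}{321 \cdot 898293} = \left(- \frac{2}{321}\right) \frac{1}{898293} = - \frac{2}{288352053}$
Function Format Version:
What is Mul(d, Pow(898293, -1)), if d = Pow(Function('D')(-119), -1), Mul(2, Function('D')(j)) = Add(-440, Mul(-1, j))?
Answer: Rational(-2, 288352053) ≈ -6.9360e-9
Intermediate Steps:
Function('D')(j) = Add(-220, Mul(Rational(-1, 2), j)) (Function('D')(j) = Mul(Rational(1, 2), Add(-440, Mul(-1, j))) = Add(-220, Mul(Rational(-1, 2), j)))
d = Rational(-2, 321) (d = Pow(Add(-220, Mul(Rational(-1, 2), -119)), -1) = Pow(Add(-220, Rational(119, 2)), -1) = Pow(Rational(-321, 2), -1) = Rational(-2, 321) ≈ -0.0062305)
Mul(d, Pow(898293, -1)) = Mul(Rational(-2, 321), Pow(898293, -1)) = Mul(Rational(-2, 321), Rational(1, 898293)) = Rational(-2, 288352053)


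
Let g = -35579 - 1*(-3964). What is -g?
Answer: 31615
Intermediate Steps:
g = -31615 (g = -35579 + 3964 = -31615)
-g = -1*(-31615) = 31615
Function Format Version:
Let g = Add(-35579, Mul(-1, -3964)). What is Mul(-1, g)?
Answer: 31615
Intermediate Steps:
g = -31615 (g = Add(-35579, 3964) = -31615)
Mul(-1, g) = Mul(-1, -31615) = 31615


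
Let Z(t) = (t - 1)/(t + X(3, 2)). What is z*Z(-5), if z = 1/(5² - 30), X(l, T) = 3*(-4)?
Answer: -6/85 ≈ -0.070588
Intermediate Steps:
X(l, T) = -12
Z(t) = (-1 + t)/(-12 + t) (Z(t) = (t - 1)/(t - 12) = (-1 + t)/(-12 + t))
z = -⅕ (z = 1/(25 - 30) = 1/(-5) = -⅕ ≈ -0.20000)
z*Z(-5) = -(-1 - 5)/(5*(-12 - 5)) = -(-6)/(5*(-17)) = -(-1)*(-6)/85 = -⅕*6/17 = -6/85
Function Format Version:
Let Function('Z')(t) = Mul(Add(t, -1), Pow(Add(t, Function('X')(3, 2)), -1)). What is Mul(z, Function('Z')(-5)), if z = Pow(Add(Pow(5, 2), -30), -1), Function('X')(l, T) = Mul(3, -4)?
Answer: Rational(-6, 85) ≈ -0.070588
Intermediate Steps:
Function('X')(l, T) = -12
Function('Z')(t) = Mul(Pow(Add(-12, t), -1), Add(-1, t)) (Function('Z')(t) = Mul(Add(t, -1), Pow(Add(t, -12), -1)) = Mul(Add(-1, t), Pow(Add(-12, t), -1)) = Mul(Pow(Add(-12, t), -1), Add(-1, t)))
z = Rational(-1, 5) (z = Pow(Add(25, -30), -1) = Pow(-5, -1) = Rational(-1, 5) ≈ -0.20000)
Mul(z, Function('Z')(-5)) = Mul(Rational(-1, 5), Mul(Pow(Add(-12, -5), -1), Add(-1, -5))) = Mul(Rational(-1, 5), Mul(Pow(-17, -1), -6)) = Mul(Rational(-1, 5), Mul(Rational(-1, 17), -6)) = Mul(Rational(-1, 5), Rational(6, 17)) = Rational(-6, 85)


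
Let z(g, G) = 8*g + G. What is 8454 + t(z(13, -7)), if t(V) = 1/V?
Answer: 820039/97 ≈ 8454.0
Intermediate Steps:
z(g, G) = G + 8*g
8454 + t(z(13, -7)) = 8454 + 1/(-7 + 8*13) = 8454 + 1/(-7 + 104) = 8454 + 1/97 = 820039/97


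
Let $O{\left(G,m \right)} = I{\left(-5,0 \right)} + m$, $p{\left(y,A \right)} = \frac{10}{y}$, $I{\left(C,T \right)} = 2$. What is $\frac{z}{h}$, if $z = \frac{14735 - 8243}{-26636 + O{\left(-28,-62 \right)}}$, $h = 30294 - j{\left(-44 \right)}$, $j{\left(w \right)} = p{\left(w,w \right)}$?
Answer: $- \frac{17853}{2224020401} \approx -8.0274 \cdot 10^{-6}$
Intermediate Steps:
$j{\left(w \right)} = \frac{10}{w}$
$O{\left(G,m \right)} = 2 + m$
$h = \frac{666473}{22}$ ($h = 30294 - \frac{10}{-44} = 30294 - 10 \left(- \frac{1}{44}\right) = 30294 - - \frac{5}{22} = 30294 + \frac{5}{22} = \frac{666473}{22} \approx 30294.0$)
$z = - \frac{1623}{6674}$ ($z = \frac{14735 - 8243}{-26636 + \left(2 - 62\right)} = \frac{6492}{-26636 - 60} = \frac{6492}{-26696} = 6492 \left(- \frac{1}{26696}\right) = - \frac{1623}{6674} \approx -0.24318$)
$\frac{z}{h} = - \frac{1623}{6674 \cdot \frac{666473}{22}} = \left(- \frac{1623}{6674}\right) \frac{22}{666473} = - \frac{17853}{2224020401}$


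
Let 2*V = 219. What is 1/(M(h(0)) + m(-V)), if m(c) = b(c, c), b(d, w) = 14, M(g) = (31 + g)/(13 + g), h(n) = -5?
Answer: 4/69 ≈ 0.057971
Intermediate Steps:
M(g) = (31 + g)/(13 + g)
V = 219/2 (V = (1/2)*219 = 219/2 ≈ 109.50)
m(c) = 14
1/(M(h(0)) + m(-V)) = 1/((31 - 5)/(13 - 5) + 14) = 1/(26/8 + 14) = 1/((1/8)*26 + 14) = 1/(13/4 + 14) = 1/(69/4) = 4/69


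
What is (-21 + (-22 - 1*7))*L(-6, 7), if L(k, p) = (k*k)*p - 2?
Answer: -12500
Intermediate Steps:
L(k, p) = -2 + p*k² (L(k, p) = k²*p - 2 = p*k² - 2 = -2 + p*k²)
(-21 + (-22 - 1*7))*L(-6, 7) = (-21 + (-22 - 1*7))*(-2 + 7*(-6)²) = (-21 + (-22 - 7))*(-2 + 7*36) = (-21 - 29)*(-2 + 252) = -50*250 = -12500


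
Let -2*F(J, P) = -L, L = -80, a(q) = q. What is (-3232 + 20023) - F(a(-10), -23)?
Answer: 16831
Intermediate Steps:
F(J, P) = -40 (F(J, P) = -(-1)*(-80)/2 = -½*80 = -40)
(-3232 + 20023) - F(a(-10), -23) = (-3232 + 20023) - 1*(-40) = 16791 + 40 = 16831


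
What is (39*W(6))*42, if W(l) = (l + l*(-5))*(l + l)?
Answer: -471744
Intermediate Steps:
W(l) = -8*l² (W(l) = (l - 5*l)*(2*l) = (-4*l)*(2*l) = -8*l²)
(39*W(6))*42 = (39*(-8*6²))*42 = (39*(-8*36))*42 = (39*(-288))*42 = -11232*42 = -471744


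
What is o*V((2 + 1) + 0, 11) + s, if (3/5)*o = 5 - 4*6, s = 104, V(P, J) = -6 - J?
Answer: 1927/3 ≈ 642.33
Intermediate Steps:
o = -95/3 (o = 5*(5 - 4*6)/3 = 5*(5 - 24)/3 = (5/3)*(-19) = -95/3 ≈ -31.667)
o*V((2 + 1) + 0, 11) + s = -95*(-6 - 1*11)/3 + 104 = -95*(-6 - 11)/3 + 104 = -95/3*(-17) + 104 = 1615/3 + 104 = 1927/3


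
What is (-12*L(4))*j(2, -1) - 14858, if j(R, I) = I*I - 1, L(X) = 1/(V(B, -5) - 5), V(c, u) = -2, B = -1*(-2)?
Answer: -14858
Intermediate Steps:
B = 2
L(X) = -1/7 (L(X) = 1/(-2 - 5) = 1/(-7) = -1/7)
j(R, I) = -1 + I**2 (j(R, I) = I**2 - 1 = -1 + I**2)
(-12*L(4))*j(2, -1) - 14858 = (-12*(-1/7))*(-1 + (-1)**2) - 14858 = 12*(-1 + 1)/7 - 14858 = (12/7)*0 - 14858 = 0 - 14858 = -14858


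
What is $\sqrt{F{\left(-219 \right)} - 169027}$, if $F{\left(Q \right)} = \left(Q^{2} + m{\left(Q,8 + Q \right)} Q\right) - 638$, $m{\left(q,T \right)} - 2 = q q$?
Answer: $287 i \sqrt{129} \approx 3259.7 i$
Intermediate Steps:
$m{\left(q,T \right)} = 2 + q^{2}$ ($m{\left(q,T \right)} = 2 + q q = 2 + q^{2}$)
$F{\left(Q \right)} = -638 + Q^{2} + Q \left(2 + Q^{2}\right)$ ($F{\left(Q \right)} = \left(Q^{2} + \left(2 + Q^{2}\right) Q\right) - 638 = \left(Q^{2} + Q \left(2 + Q^{2}\right)\right) - 638 = -638 + Q^{2} + Q \left(2 + Q^{2}\right)$)
$\sqrt{F{\left(-219 \right)} - 169027} = \sqrt{\left(-638 + \left(-219\right)^{2} - 219 \left(2 + \left(-219\right)^{2}\right)\right) - 169027} = \sqrt{\left(-638 + 47961 - 219 \left(2 + 47961\right)\right) + \left(-197784 + 28757\right)} = \sqrt{\left(-638 + 47961 - 10503897\right) - 169027} = \sqrt{-10456574 - 169027} = \sqrt{-10625601} = 287 i \sqrt{129}$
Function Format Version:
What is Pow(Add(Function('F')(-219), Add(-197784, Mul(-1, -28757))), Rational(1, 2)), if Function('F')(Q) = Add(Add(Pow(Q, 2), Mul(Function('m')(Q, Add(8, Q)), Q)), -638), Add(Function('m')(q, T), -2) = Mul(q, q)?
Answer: Mul(287, I, Pow(129, Rational(1, 2))) ≈ Mul(3259.7, I)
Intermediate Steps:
Function('m')(q, T) = Add(2, Pow(q, 2)) (Function('m')(q, T) = Add(2, Mul(q, q)) = Add(2, Pow(q, 2)))
Function('F')(Q) = Add(-638, Pow(Q, 2), Mul(Q, Add(2, Pow(Q, 2)))) (Function('F')(Q) = Add(Add(Pow(Q, 2), Mul(Add(2, Pow(Q, 2)), Q)), -638) = Add(Add(Pow(Q, 2), Mul(Q, Add(2, Pow(Q, 2)))), -638) = Add(-638, Pow(Q, 2), Mul(Q, Add(2, Pow(Q, 2)))))
Pow(Add(Function('F')(-219), Add(-197784, Mul(-1, -28757))), Rational(1, 2)) = Pow(Add(Add(-638, Pow(-219, 2), Mul(-219, Add(2, Pow(-219, 2)))), Add(-197784, Mul(-1, -28757))), Rational(1, 2)) = Pow(Add(Add(-638, 47961, Mul(-219, Add(2, 47961))), Add(-197784, 28757)), Rational(1, 2)) = Pow(Add(Add(-638, 47961, Mul(-219, 47963)), -169027), Rational(1, 2)) = Pow(Add(Add(-638, 47961, -10503897), -169027), Rational(1, 2)) = Pow(Add(-10456574, -169027), Rational(1, 2)) = Pow(-10625601, Rational(1, 2)) = Mul(287, I, Pow(129, Rational(1, 2)))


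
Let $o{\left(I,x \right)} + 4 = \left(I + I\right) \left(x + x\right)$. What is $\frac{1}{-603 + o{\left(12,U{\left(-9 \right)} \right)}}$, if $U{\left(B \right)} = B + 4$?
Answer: $- \frac{1}{847} \approx -0.0011806$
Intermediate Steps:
$U{\left(B \right)} = 4 + B$
$o{\left(I,x \right)} = -4 + 4 I x$ ($o{\left(I,x \right)} = -4 + \left(I + I\right) \left(x + x\right) = -4 + 2 I 2 x = -4 + 4 I x$)
$\frac{1}{-603 + o{\left(12,U{\left(-9 \right)} \right)}} = \frac{1}{-603 + \left(-4 + 4 \cdot 12 \left(4 - 9\right)\right)} = \frac{1}{-603 + \left(-4 + 4 \cdot 12 \left(-5\right)\right)} = \frac{1}{-603 - 244} = \frac{1}{-847} = - \frac{1}{847}$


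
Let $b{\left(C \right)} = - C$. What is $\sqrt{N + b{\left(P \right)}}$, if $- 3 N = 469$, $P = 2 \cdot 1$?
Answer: $\frac{5 i \sqrt{57}}{3} \approx 12.583 i$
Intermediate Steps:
$P = 2$
$N = - \frac{469}{3}$ ($N = \left(- \frac{1}{3}\right) 469 = - \frac{469}{3} \approx -156.33$)
$\sqrt{N + b{\left(P \right)}} = \sqrt{- \frac{469}{3} - 2} = \sqrt{- \frac{475}{3}} = \frac{5 i \sqrt{57}}{3}$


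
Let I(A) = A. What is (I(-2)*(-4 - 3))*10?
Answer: 140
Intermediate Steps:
(I(-2)*(-4 - 3))*10 = -2*(-4 - 3)*10 = -2*(-7)*10 = 14*10 = 140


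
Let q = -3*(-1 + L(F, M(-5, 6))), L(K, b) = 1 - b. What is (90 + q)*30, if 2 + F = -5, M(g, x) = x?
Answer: 3240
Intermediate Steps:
F = -7 (F = -2 - 5 = -7)
q = 18 (q = -3*(-1 + (1 - 1*6)) = -3*(-1 + (1 - 6)) = -3*(-1 - 5) = -3*(-6) = 18)
(90 + q)*30 = (90 + 18)*30 = 108*30 = 3240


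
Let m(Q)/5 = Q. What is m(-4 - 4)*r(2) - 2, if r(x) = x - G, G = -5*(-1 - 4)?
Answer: 918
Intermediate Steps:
G = 25 (G = -5*(-5) = 25)
m(Q) = 5*Q
r(x) = -25 + x (r(x) = x - 1*25 = x - 25 = -25 + x)
m(-4 - 4)*r(2) - 2 = (5*(-4 - 4))*(-25 + 2) - 2 = (5*(-8))*(-23) - 2 = -40*(-23) - 2 = 920 - 2 = 918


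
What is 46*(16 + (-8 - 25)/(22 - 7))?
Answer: 3174/5 ≈ 634.80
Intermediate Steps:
46*(16 + (-8 - 25)/(22 - 7)) = 46*(16 - 33/15) = 46*(16 - 33*1/15) = 46*(16 - 11/5) = 46*(69/5) = 3174/5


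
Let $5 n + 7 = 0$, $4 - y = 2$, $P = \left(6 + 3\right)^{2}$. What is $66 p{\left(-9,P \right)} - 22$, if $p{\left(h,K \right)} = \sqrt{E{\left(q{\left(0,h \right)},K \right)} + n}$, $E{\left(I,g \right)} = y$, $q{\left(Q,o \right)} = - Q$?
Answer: $-22 + \frac{66 \sqrt{15}}{5} \approx 29.123$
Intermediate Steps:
$P = 81$ ($P = 9^{2} = 81$)
$y = 2$ ($y = 4 - 2 = 2$)
$E{\left(I,g \right)} = 2$
$n = - \frac{7}{5}$ ($n = - \frac{7}{5} + \frac{1}{5} \cdot 0 = - \frac{7}{5} + 0 = - \frac{7}{5} \approx -1.4$)
$p{\left(h,K \right)} = \frac{\sqrt{15}}{5}$ ($p{\left(h,K \right)} = \sqrt{2 - \frac{7}{5}} = \sqrt{\frac{3}{5}} = \frac{\sqrt{15}}{5}$)
$66 p{\left(-9,P \right)} - 22 = 66 \frac{\sqrt{15}}{5} - 22 = \frac{66 \sqrt{15}}{5} - 22 = -22 + \frac{66 \sqrt{15}}{5}$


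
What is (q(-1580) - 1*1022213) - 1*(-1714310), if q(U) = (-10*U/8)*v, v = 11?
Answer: 713822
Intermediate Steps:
q(U) = -55*U/4 (q(U) = -10*U/8*11 = -5*U/4*11 = -55*U/4)
(q(-1580) - 1*1022213) - 1*(-1714310) = (-55/4*(-1580) - 1*1022213) - 1*(-1714310) = (21725 - 1022213) + 1714310 = -1000488 + 1714310 = 713822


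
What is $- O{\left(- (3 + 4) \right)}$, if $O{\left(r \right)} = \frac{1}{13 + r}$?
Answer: $- \frac{1}{6} \approx -0.16667$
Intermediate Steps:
$- O{\left(- (3 + 4) \right)} = - \frac{1}{13 - \left(3 + 4\right)} = - \frac{1}{13 - 7} = - \frac{1}{6}$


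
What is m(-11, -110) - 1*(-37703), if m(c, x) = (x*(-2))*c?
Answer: 35283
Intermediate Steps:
m(c, x) = -2*c*x (m(c, x) = (-2*x)*c = -2*c*x)
m(-11, -110) - 1*(-37703) = -2*(-11)*(-110) - 1*(-37703) = -2420 + 37703 = 35283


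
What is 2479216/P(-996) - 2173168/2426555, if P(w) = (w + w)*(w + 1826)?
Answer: -120112287817/50149612185 ≈ -2.3951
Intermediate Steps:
P(w) = 2*w*(1826 + w) (P(w) = (2*w)*(1826 + w) = 2*w*(1826 + w))
2479216/P(-996) - 2173168/2426555 = 2479216/((2*(-996)*(1826 - 996))) - 2173168/2426555 = 2479216/((2*(-996)*830)) - 2173168*1/2426555 = 2479216/(-1653360) - 2173168/2426555 = 2479216*(-1/1653360) - 2173168/2426555 = -154951/103335 - 2173168/2426555 = -120112287817/50149612185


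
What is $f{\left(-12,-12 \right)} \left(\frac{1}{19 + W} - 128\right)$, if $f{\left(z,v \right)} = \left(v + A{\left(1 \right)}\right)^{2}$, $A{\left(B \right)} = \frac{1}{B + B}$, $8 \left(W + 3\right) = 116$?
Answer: $- \frac{2064687}{122} \approx -16924.0$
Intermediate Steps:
$W = \frac{23}{2}$ ($W = -3 + \frac{1}{8} \cdot 116 = -3 + \frac{29}{2} = \frac{23}{2} \approx 11.5$)
$A{\left(B \right)} = \frac{1}{2 B}$
$f{\left(z,v \right)} = \left(\frac{1}{2} + v\right)^{2}$ ($f{\left(z,v \right)} = \left(v + \frac{1}{2 \cdot 1}\right)^{2} = \left(v + \frac{1}{2} \cdot 1\right)^{2} = \left(v + \frac{1}{2}\right)^{2} = \left(\frac{1}{2} + v\right)^{2}$)
$f{\left(-12,-12 \right)} \left(\frac{1}{19 + W} - 128\right) = \frac{\left(1 + 2 \left(-12\right)\right)^{2}}{4} \left(\frac{1}{19 + \frac{23}{2}} - 128\right) = \frac{\left(1 - 24\right)^{2}}{4} \left(\frac{1}{\frac{61}{2}} - 128\right) = \frac{\left(-23\right)^{2}}{4} \left(\frac{2}{61} - 128\right) = \frac{1}{4} \cdot 529 \left(- \frac{7806}{61}\right) = \frac{529}{4} \left(- \frac{7806}{61}\right) = - \frac{2064687}{122}$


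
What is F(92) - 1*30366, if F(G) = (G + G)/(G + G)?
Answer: -30365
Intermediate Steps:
F(G) = 1 (F(G) = (2*G)/((2*G)) = (2*G)*(1/(2*G)) = 1)
F(92) - 1*30366 = 1 - 1*30366 = 1 - 30366 = -30365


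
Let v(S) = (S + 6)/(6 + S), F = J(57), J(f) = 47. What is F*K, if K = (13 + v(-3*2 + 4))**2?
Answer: 9212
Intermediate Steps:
F = 47
v(S) = 1 (v(S) = (6 + S)/(6 + S) = 1)
K = 196 (K = (13 + 1)**2 = 14**2 = 196)
F*K = 47*196 = 9212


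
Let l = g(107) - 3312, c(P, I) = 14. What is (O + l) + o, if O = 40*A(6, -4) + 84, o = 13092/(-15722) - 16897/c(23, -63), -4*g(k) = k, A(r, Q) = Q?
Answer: -145350245/31444 ≈ -4622.5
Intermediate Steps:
g(k) = -k/4
l = -13355/4 (l = -¼*107 - 3312 = -107/4 - 3312 = -13355/4 ≈ -3338.8)
o = -18988423/15722 (o = 13092/(-15722) - 16897/14 = 13092*(-1/15722) - 16897*1/14 = -6546/7861 - 16897/14 = -18988423/15722 ≈ -1207.8)
O = -76 (O = 40*(-4) + 84 = -160 + 84 = -76)
(O + l) + o = (-76 - 13355/4) - 18988423/15722 = -13659/4 - 18988423/15722 = -145350245/31444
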